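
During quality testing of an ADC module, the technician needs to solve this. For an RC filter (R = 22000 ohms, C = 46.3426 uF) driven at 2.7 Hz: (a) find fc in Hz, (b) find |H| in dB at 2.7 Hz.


Step 1 — cutoff frequency:
fc = 1 / (2*pi*R*C)
C = 46.3426 uF = 4.63426e-05 F
fc = 1 / (2*pi*22000*4.63426e-05)
   = 0.156105 Hz

Step 2 — magnitude at f = 2.7 Hz:
|H(f)| = 1 / sqrt(1 + (f/fc)^2)
f/fc = 2.7 / 0.156105 = 17.296051
|H| = 1 / sqrt(1 + 299.15338) = 0.0577203
|H|_dB = 20*log10(0.0577203) = -24.77 dB

fc = 0.156105 Hz; |H(2.7 Hz)| = -24.77 dB


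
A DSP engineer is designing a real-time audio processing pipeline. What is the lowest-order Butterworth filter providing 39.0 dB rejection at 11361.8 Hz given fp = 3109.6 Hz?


Butterworth filter order formula:
n = log10(10^(A/10) - 1) / (2 * log10(f_stop/f_pass))
10^(39.0/10) - 1 = 7942.2823
f_stop/f_pass = 11361.8 / 3109.6 = 3.6538
n = 3.4651 -> ceil = 4

4


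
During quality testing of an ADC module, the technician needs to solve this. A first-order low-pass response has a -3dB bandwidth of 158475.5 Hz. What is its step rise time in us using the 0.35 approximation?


Rise time from bandwidth relationship:
tr = 0.35 / BW
   = 0.35 / 158475.5
   = 2.208543276e-06 s
   = 2.2085 us

2.2085 us


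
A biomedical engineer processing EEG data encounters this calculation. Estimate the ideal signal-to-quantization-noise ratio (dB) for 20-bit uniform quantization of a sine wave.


Theoretical SNR for a full-scale sinusoid:
SNR = 6.02 * N + 1.76
    = 6.02 * 20 + 1.76
    = 120.4 + 1.76
    = 122.16 dB

122.16 dB


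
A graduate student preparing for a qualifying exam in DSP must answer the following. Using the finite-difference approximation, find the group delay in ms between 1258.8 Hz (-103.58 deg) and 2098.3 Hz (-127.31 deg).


Group delay from phase difference:
tau = -d(phi)/d(omega)
d(phi) = -23.73 deg = -0.414167 rad
d(omega) = 2*pi*(2098.3 - 1258.8) = 5274.7341 rad/s
tau = -(-0.414167) / 5274.7341
    = 0.0785 ms

0.0785 ms


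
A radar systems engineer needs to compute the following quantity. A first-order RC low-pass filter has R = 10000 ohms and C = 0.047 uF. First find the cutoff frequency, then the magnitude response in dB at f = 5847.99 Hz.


Step 1 — cutoff frequency:
fc = 1 / (2*pi*R*C)
C = 0.047 uF = 4.7e-08 F
fc = 1 / (2*pi*10000*4.7e-08)
   = 338.628 Hz

Step 2 — magnitude at f = 5847.99 Hz:
|H(f)| = 1 / sqrt(1 + (f/fc)^2)
f/fc = 5847.99 / 338.628 = 17.269659
|H| = 1 / sqrt(1 + 298.241122) = 0.0578082
|H|_dB = 20*log10(0.0578082) = -24.76 dB

fc = 338.628 Hz; |H(5847.99 Hz)| = -24.76 dB


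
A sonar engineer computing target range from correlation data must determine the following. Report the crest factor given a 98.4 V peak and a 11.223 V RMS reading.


Crest factor is the ratio of peak to RMS:
CF = V_peak / V_rms
   = 98.4 / 11.223
   = 8.7677

8.7677


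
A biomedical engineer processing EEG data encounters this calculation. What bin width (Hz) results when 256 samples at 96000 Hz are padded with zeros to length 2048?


Frequency resolution after zero-padding:
N_padded = 256 * 8 = 2048
df = fs / N_padded
   = 96000 / 2048
   = 46.875 Hz

46.875 Hz


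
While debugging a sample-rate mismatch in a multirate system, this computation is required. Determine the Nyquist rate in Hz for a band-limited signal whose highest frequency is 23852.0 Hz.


The Nyquist rate is twice the maximum frequency component.
fs_min = 2 * fmax
      = 2 * 23852.0
      = 47704.0 Hz

47704.0


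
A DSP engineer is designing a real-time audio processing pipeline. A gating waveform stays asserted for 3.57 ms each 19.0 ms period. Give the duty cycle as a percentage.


Duty cycle as a percentage:
DC = (t_on / T) * 100
   = (3.57 / 19.0) * 100
   = 0.187895 * 100
   = 18.79 %

18.79 %


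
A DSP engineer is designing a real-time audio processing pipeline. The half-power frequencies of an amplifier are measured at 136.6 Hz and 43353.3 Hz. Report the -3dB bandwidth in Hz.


Bandwidth is the difference of -3dB frequencies:
BW = f_high - f_low
   = 43353.3 - 136.6
   = 43216.7 Hz

43216.7 Hz


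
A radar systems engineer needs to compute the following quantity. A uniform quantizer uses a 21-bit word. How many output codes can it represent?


Number of quantization levels = 2^N
= 2^21
= 2097152

2097152


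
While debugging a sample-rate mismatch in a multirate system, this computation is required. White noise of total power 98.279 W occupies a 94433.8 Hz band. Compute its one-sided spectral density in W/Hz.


Power spectral density:
PSD = P / BW
    = 98.279 / 94433.8
    = 0.00104072 W/Hz

0.00104072 W/Hz


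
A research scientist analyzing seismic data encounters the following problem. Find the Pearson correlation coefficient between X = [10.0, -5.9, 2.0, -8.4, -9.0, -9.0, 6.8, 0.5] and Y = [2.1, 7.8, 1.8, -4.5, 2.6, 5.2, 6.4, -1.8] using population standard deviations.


Pearson correlation coefficient (population):
r = cov(X,Y) / (std(X) * std(Y))
Mean X = -1.625, Mean Y = 2.45
Cov(X,Y) = 2.58125
Std(X) = 7.04215, Std(Y) = 3.852272
r = 0.0951

0.0951


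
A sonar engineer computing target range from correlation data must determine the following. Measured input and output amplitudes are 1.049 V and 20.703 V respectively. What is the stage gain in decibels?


Voltage gain in dB:
G = 20 * log10(Vout / Vin)
  = 20 * log10(20.703 / 1.049)
  = 20 * log10(19.735939)
  = 20 * 1.295258
  = 25.91 dB

25.91 dB


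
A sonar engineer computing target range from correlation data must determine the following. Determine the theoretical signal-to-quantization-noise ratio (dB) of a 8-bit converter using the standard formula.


Theoretical SNR for a full-scale sinusoid:
SNR = 6.02 * N + 1.76
    = 6.02 * 8 + 1.76
    = 48.16 + 1.76
    = 49.92 dB

49.92 dB


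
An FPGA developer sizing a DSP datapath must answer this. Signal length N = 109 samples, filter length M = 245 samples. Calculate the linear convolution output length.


Linear convolution output length:
L = N + M - 1
  = 109 + 245 - 1
  = 353 samples

353


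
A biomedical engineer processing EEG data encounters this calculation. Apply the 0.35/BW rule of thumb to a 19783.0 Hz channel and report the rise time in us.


Rise time from bandwidth relationship:
tr = 0.35 / BW
   = 0.35 / 19783.0
   = 1.769195774e-05 s
   = 17.692 us

17.692 us


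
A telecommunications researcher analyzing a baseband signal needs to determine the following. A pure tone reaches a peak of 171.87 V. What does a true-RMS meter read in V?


RMS voltage for a sinusoidal waveform:
V_rms = V_peak / sqrt(2)
      = 171.87 / 1.414214
      = 121.53 V

121.53 V


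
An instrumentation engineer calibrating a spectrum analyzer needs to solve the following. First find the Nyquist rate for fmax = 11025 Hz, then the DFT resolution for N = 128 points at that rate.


Step 1 — Nyquist sampling rate:
fs = 2 * fmax = 2 * 11025 = 22050 Hz

Step 2 — DFT bin spacing:
df = fs / N = 22050 / 128 = 172.2656 Hz

172.2656 Hz


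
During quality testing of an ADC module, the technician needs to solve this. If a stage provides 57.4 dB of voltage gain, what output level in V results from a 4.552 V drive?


Output voltage from dB gain:
V_out = V_in * 10^(gain_dB / 20)
      = 4.552 * 10^(57.4 / 20)
      = 4.552 * 741.310241
      = 3374.4442 V

3374.4442 V


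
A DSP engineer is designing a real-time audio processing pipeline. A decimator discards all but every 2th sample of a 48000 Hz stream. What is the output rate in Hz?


Decimation reduces the sample rate:
fs_out = fs_in / M
       = 48000 / 2
       = 24000.0 Hz

24000.0 Hz


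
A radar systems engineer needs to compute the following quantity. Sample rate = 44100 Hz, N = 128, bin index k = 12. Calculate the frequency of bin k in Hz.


Frequency of DFT bin k:
f_k = k * fs / N
    = 12 * 44100 / 128
    = 529200 / 128
    = 4134.375 Hz

4134.375 Hz


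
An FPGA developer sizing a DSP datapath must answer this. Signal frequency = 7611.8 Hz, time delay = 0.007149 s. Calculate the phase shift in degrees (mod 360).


Phase shift from frequency and time delay:
phi = 360 * f * t_delay
    = 360 * 7611.8 * 0.007149
    = 19590.03 degrees
    mod 360 = 150.03 degrees

150.03 degrees


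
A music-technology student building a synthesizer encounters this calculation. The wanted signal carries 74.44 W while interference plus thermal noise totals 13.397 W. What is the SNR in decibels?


SNR in decibels:
SNR = 10 * log10(Ps / Pn)
    = 10 * log10(74.44 / 13.397)
    = 10 * log10(5.5565)
    = 10 * 0.7448
    = 7.45 dB

7.45 dB


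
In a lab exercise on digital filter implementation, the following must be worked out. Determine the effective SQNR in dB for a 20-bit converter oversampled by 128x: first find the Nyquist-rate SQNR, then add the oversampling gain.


Step 1 — baseline SQNR at Nyquist:
SQNR_base = 6.02*N + 1.76
          = 6.02*20 + 1.76
          = 122.16 dB

Step 2 — oversampling processing gain:
G = 10*log10(OSR) = 10*log10(128) = 21.07 dB

Step 3 — total:
SQNR_total = 122.16 + 21.07 = 143.23 dB

Base SQNR = 122.16 dB; oversampled SQNR = 143.23 dB


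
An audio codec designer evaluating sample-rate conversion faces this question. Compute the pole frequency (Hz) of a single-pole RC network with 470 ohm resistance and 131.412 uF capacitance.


Cutoff frequency of a first-order RC filter:
fc = 1 / (2 * pi * R * C)
C = 131.412 uF = 0.000131412 F
fc = 1 / (2 * pi * 470 * 0.000131412)
   = 1 / 0.38807239536593
   = 2.576839 Hz

2.576839 Hz


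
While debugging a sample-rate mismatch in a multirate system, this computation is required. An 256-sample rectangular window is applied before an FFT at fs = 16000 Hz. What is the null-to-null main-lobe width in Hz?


Main lobe width for a rectangular window:
Width = 2 * fs / N
      = 2 * 16000 / 256
      = 32000 / 256
      = 125.0 Hz

125.0 Hz


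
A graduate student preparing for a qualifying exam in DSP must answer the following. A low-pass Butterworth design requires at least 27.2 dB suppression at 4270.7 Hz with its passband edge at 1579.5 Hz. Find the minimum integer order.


Butterworth filter order formula:
n = log10(10^(A/10) - 1) / (2 * log10(f_stop/f_pass))
10^(27.2/10) - 1 = 523.8075
f_stop/f_pass = 4270.7 / 1579.5 = 2.7038
n = 3.1473 -> ceil = 4

4


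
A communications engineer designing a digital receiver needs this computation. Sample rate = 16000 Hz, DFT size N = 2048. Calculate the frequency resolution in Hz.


DFT frequency resolution:
df = fs / N
   = 16000 / 2048
   = 7.8125 Hz

7.8125 Hz


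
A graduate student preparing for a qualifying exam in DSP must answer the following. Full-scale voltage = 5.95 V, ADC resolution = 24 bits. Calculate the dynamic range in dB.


Dynamic range from full-scale to LSB:
V_min = V_max / 2^bits = 5.95 / 2^24
DR = 20 * log10(V_max / V_min)
   = 20 * log10(2^24)
   = 20 * 24 * log10(2)
   = 144.49 dB

144.49 dB


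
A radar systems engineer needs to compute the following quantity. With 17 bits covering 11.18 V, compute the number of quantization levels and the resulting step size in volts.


Step 1 — number of quantization levels:
L = 2^N = 2^17 = 131072

Step 2 — LSB step size:
delta = Vfs / L
      = 11.18 / 131072
      = 8.53e-05 V

Levels = 131072; step size = 8.53e-05 V


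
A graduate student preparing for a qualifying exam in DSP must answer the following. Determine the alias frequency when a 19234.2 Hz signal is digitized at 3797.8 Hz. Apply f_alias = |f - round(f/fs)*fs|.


Compute the nearest integer multiple of fs to the signal:
n = round(19234.2 / 3797.8) = 5
f_alias = |19234.2 - 5 * 3797.8|
        = |19234.2 - 18989.0|
        = 245.2 Hz

245.2


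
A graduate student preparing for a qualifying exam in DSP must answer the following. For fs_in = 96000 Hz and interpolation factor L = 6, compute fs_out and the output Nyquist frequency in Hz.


Step 1 — output sample rate after interpolation by L:
fs_out = L * fs_in = 6 * 96000 = 576000 Hz

Step 2 — Nyquist frequency of the output stream:
f_Nyq = fs_out / 2 = 576000 / 2 = 288000.0 Hz

fs_out = 576000 Hz; f_Nyquist = 288000.0 Hz


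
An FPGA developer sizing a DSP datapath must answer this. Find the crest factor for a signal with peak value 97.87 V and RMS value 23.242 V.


Crest factor is the ratio of peak to RMS:
CF = V_peak / V_rms
   = 97.87 / 23.242
   = 4.2109

4.2109


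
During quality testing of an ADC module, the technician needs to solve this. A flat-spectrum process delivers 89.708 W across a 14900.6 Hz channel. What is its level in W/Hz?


Power spectral density:
PSD = P / BW
    = 89.708 / 14900.6
    = 0.00602043 W/Hz

0.00602043 W/Hz


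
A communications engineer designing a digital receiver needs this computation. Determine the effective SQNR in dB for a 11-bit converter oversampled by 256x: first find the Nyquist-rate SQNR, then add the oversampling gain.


Step 1 — baseline SQNR at Nyquist:
SQNR_base = 6.02*N + 1.76
          = 6.02*11 + 1.76
          = 67.98 dB

Step 2 — oversampling processing gain:
G = 10*log10(OSR) = 10*log10(256) = 24.08 dB

Step 3 — total:
SQNR_total = 67.98 + 24.08 = 92.06 dB

Base SQNR = 67.98 dB; oversampled SQNR = 92.06 dB


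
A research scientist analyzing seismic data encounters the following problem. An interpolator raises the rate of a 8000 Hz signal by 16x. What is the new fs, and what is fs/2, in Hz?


Step 1 — output sample rate after interpolation by L:
fs_out = L * fs_in = 16 * 8000 = 128000 Hz

Step 2 — Nyquist frequency of the output stream:
f_Nyq = fs_out / 2 = 128000 / 2 = 64000.0 Hz

fs_out = 128000 Hz; f_Nyquist = 64000.0 Hz


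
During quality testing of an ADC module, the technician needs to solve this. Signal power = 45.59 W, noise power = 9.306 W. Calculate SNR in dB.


SNR in decibels:
SNR = 10 * log10(Ps / Pn)
    = 10 * log10(45.59 / 9.306)
    = 10 * log10(4.899)
    = 10 * 0.6901
    = 6.9 dB

6.9 dB


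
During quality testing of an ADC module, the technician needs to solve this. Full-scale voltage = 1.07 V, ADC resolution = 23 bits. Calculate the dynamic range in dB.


Dynamic range from full-scale to LSB:
V_min = V_max / 2^bits = 1.07 / 2^23
DR = 20 * log10(V_max / V_min)
   = 20 * log10(2^23)
   = 20 * 23 * log10(2)
   = 138.47 dB

138.47 dB


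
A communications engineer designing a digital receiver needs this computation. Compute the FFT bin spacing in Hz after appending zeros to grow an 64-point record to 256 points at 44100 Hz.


Frequency resolution after zero-padding:
N_padded = 64 * 4 = 256
df = fs / N_padded
   = 44100 / 256
   = 172.2656 Hz

172.2656 Hz


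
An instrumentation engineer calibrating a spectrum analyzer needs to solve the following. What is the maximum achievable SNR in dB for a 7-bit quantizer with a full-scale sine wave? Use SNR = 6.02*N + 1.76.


Theoretical SNR for a full-scale sinusoid:
SNR = 6.02 * N + 1.76
    = 6.02 * 7 + 1.76
    = 42.14 + 1.76
    = 43.9 dB

43.9 dB


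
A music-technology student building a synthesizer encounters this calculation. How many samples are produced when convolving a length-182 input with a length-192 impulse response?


Linear convolution output length:
L = N + M - 1
  = 182 + 192 - 1
  = 373 samples

373


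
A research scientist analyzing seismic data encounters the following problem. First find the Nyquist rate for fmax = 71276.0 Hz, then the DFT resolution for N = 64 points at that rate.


Step 1 — Nyquist sampling rate:
fs = 2 * fmax = 2 * 71276.0 = 142552.0 Hz

Step 2 — DFT bin spacing:
df = fs / N = 142552.0 / 64 = 2227.375 Hz

2227.375 Hz


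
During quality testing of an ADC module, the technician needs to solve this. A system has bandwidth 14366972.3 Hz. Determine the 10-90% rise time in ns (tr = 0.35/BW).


Rise time from bandwidth relationship:
tr = 0.35 / BW
   = 0.35 / 14366972.3
   = 2.43614307e-08 s
   = 24.3614 ns

24.3614 ns


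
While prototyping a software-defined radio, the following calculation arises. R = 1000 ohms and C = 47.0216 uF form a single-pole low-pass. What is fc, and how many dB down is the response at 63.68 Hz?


Step 1 — cutoff frequency:
fc = 1 / (2*pi*R*C)
C = 47.0216 uF = 4.70216e-05 F
fc = 1 / (2*pi*1000*4.70216e-05)
   = 3.38472 Hz

Step 2 — magnitude at f = 63.68 Hz:
|H(f)| = 1 / sqrt(1 + (f/fc)^2)
f/fc = 63.68 / 3.38472 = 18.813964
|H| = 1 / sqrt(1 + 353.965241) = 0.0530771
|H|_dB = 20*log10(0.0530771) = -25.5 dB

fc = 3.38472 Hz; |H(63.68 Hz)| = -25.5 dB


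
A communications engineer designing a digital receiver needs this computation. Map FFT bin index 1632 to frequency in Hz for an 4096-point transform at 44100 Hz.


Frequency of DFT bin k:
f_k = k * fs / N
    = 1632 * 44100 / 4096
    = 71971200 / 4096
    = 17571.094 Hz

17571.094 Hz


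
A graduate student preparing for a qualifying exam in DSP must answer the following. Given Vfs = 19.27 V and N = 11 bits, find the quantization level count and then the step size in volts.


Step 1 — number of quantization levels:
L = 2^N = 2^11 = 2048

Step 2 — LSB step size:
delta = Vfs / L
      = 19.27 / 2048
      = 0.00940918 V

Levels = 2048; step size = 0.00940918 V


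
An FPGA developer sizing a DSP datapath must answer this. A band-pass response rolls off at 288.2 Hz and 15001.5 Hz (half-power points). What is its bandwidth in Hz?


Bandwidth is the difference of -3dB frequencies:
BW = f_high - f_low
   = 15001.5 - 288.2
   = 14713.3 Hz

14713.3 Hz


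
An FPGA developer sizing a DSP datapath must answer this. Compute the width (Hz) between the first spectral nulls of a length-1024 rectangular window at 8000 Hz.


Main lobe width for a rectangular window:
Width = 2 * fs / N
      = 2 * 8000 / 1024
      = 16000 / 1024
      = 15.625 Hz

15.625 Hz


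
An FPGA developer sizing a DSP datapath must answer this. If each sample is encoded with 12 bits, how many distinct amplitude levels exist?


Number of quantization levels = 2^N
= 2^12
= 4096

4096


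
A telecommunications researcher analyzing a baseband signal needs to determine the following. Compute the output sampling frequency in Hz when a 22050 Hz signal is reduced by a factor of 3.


Decimation reduces the sample rate:
fs_out = fs_in / M
       = 22050 / 3
       = 7350.0 Hz

7350.0 Hz


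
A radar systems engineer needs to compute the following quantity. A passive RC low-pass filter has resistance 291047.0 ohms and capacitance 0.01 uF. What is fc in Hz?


Cutoff frequency of a first-order RC filter:
fc = 1 / (2 * pi * R * C)
C = 0.01 uF = 1e-08 F
fc = 1 / (2 * pi * 291047.0 * 1e-08)
   = 1 / 0.018287022340987
   = 54.683588 Hz

54.683588 Hz


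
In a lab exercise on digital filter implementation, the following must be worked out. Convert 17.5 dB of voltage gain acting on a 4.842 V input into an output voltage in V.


Output voltage from dB gain:
V_out = V_in * 10^(gain_dB / 20)
      = 4.842 * 10^(17.5 / 20)
      = 4.842 * 7.498942
      = 36.3099 V

36.3099 V


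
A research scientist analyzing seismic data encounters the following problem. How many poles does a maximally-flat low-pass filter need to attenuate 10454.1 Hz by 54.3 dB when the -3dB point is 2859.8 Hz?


Butterworth filter order formula:
n = log10(10^(A/10) - 1) / (2 * log10(f_stop/f_pass))
10^(54.3/10) - 1 = 269152.4804
f_stop/f_pass = 10454.1 / 2859.8 = 3.6555
n = 4.8228 -> ceil = 5

5


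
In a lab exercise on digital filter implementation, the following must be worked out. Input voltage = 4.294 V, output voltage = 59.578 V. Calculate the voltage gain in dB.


Voltage gain in dB:
G = 20 * log10(Vout / Vin)
  = 20 * log10(59.578 / 4.294)
  = 20 * log10(13.874709)
  = 20 * 1.142224
  = 22.84 dB

22.84 dB


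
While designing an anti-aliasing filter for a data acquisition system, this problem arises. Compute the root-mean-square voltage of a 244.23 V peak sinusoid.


RMS voltage for a sinusoidal waveform:
V_rms = V_peak / sqrt(2)
      = 244.23 / 1.414214
      = 172.697 V

172.697 V


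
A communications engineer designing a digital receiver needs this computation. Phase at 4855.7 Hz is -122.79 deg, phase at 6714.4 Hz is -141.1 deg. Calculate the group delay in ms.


Group delay from phase difference:
tau = -d(phi)/d(omega)
d(phi) = -18.31 deg = -0.31957 rad
d(omega) = 2*pi*(6714.4 - 4855.7) = 11678.5565 rad/s
tau = -(-0.31957) / 11678.5565
    = 0.0274 ms

0.0274 ms


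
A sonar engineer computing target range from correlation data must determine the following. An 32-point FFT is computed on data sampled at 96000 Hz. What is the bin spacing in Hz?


DFT frequency resolution:
df = fs / N
   = 96000 / 32
   = 3000.0 Hz

3000.0 Hz


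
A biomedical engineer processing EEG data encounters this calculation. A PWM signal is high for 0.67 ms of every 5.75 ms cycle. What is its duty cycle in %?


Duty cycle as a percentage:
DC = (t_on / T) * 100
   = (0.67 / 5.75) * 100
   = 0.116522 * 100
   = 11.65 %

11.65 %


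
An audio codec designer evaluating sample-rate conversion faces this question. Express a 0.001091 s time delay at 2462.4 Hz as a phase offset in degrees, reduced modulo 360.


Phase shift from frequency and time delay:
phi = 360 * f * t_delay
    = 360 * 2462.4 * 0.001091
    = 967.13 degrees
    mod 360 = 247.13 degrees

247.13 degrees


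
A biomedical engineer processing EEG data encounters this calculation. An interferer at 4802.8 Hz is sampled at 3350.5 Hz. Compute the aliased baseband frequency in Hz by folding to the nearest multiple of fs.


Compute the nearest integer multiple of fs to the signal:
n = round(4802.8 / 3350.5) = 1
f_alias = |4802.8 - 1 * 3350.5|
        = |4802.8 - 3350.5|
        = 1452.3 Hz

1452.3


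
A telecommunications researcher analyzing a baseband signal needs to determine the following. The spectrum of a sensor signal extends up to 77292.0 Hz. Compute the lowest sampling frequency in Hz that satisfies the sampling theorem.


The Nyquist rate is twice the maximum frequency component.
fs_min = 2 * fmax
      = 2 * 77292.0
      = 154584.0 Hz

154584.0


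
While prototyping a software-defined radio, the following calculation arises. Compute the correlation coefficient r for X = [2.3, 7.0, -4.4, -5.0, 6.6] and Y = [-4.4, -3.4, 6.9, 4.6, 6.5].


Pearson correlation coefficient (population):
r = cov(X,Y) / (std(X) * std(Y))
Mean X = 1.3, Mean Y = 2.04
Cov(X,Y) = -11.528
Std(X) = 5.172234, Std(Y) = 4.922032
r = -0.4528

-0.4528


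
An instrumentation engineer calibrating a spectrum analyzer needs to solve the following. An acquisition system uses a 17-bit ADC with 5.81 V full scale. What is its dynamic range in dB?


Dynamic range from full-scale to LSB:
V_min = V_max / 2^bits = 5.81 / 2^17
DR = 20 * log10(V_max / V_min)
   = 20 * log10(2^17)
   = 20 * 17 * log10(2)
   = 102.35 dB

102.35 dB


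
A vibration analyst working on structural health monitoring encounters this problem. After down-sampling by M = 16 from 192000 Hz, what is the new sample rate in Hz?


Decimation reduces the sample rate:
fs_out = fs_in / M
       = 192000 / 16
       = 12000.0 Hz

12000.0 Hz


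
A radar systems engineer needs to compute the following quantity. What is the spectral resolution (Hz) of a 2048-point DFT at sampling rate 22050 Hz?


DFT frequency resolution:
df = fs / N
   = 22050 / 2048
   = 10.7666 Hz

10.7666 Hz


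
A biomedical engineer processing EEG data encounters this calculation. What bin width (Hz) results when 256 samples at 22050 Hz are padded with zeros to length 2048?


Frequency resolution after zero-padding:
N_padded = 256 * 8 = 2048
df = fs / N_padded
   = 22050 / 2048
   = 10.7666 Hz

10.7666 Hz


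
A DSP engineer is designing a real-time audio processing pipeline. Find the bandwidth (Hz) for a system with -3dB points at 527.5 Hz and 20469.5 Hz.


Bandwidth is the difference of -3dB frequencies:
BW = f_high - f_low
   = 20469.5 - 527.5
   = 19942.0 Hz

19942.0 Hz


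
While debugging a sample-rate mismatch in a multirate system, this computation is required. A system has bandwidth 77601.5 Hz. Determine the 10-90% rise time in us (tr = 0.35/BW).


Rise time from bandwidth relationship:
tr = 0.35 / BW
   = 0.35 / 77601.5
   = 4.510222096e-06 s
   = 4.5102 us

4.5102 us


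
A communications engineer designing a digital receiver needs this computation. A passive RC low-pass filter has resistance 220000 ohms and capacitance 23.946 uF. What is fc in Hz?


Cutoff frequency of a first-order RC filter:
fc = 1 / (2 * pi * R * C)
C = 23.946 uF = 2.3946e-05 F
fc = 1 / (2 * pi * 220000 * 2.3946e-05)
   = 1 / 33.100574180459
   = 0.030211 Hz

0.030211 Hz


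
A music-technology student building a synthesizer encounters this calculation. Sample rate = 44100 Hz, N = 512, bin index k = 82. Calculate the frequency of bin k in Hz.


Frequency of DFT bin k:
f_k = k * fs / N
    = 82 * 44100 / 512
    = 3616200 / 512
    = 7062.891 Hz

7062.891 Hz


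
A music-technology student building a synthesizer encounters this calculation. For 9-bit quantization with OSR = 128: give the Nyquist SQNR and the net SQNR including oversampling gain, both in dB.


Step 1 — baseline SQNR at Nyquist:
SQNR_base = 6.02*N + 1.76
          = 6.02*9 + 1.76
          = 55.94 dB

Step 2 — oversampling processing gain:
G = 10*log10(OSR) = 10*log10(128) = 21.07 dB

Step 3 — total:
SQNR_total = 55.94 + 21.07 = 77.01 dB

Base SQNR = 55.94 dB; oversampled SQNR = 77.01 dB


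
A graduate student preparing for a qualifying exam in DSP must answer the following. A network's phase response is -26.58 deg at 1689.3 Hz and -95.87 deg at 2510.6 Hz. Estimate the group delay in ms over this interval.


Group delay from phase difference:
tau = -d(phi)/d(omega)
d(phi) = -69.29 deg = -1.209339 rad
d(omega) = 2*pi*(2510.6 - 1689.3) = 5160.3801 rad/s
tau = -(-1.209339) / 5160.3801
    = 0.2344 ms

0.2344 ms


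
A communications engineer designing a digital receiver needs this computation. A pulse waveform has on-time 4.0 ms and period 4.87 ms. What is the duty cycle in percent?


Duty cycle as a percentage:
DC = (t_on / T) * 100
   = (4.0 / 4.87) * 100
   = 0.821355 * 100
   = 82.14 %

82.14 %


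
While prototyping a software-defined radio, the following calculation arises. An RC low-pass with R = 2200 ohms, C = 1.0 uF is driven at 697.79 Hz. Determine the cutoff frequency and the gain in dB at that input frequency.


Step 1 — cutoff frequency:
fc = 1 / (2*pi*R*C)
C = 1.0 uF = 1e-06 F
fc = 1 / (2*pi*2200*1e-06)
   = 72.3432 Hz

Step 2 — magnitude at f = 697.79 Hz:
|H(f)| = 1 / sqrt(1 + (f/fc)^2)
f/fc = 697.79 / 72.3432 = 9.645551
|H| = 1 / sqrt(1 + 93.036654) = 0.103122
|H|_dB = 20*log10(0.103122) = -19.73 dB

fc = 72.3432 Hz; |H(697.79 Hz)| = -19.73 dB


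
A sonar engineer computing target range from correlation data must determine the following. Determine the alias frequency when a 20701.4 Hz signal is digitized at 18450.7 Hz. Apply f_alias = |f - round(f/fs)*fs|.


Compute the nearest integer multiple of fs to the signal:
n = round(20701.4 / 18450.7) = 1
f_alias = |20701.4 - 1 * 18450.7|
        = |20701.4 - 18450.7|
        = 2250.7 Hz

2250.7


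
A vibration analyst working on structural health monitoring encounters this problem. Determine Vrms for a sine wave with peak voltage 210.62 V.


RMS voltage for a sinusoidal waveform:
V_rms = V_peak / sqrt(2)
      = 210.62 / 1.414214
      = 148.931 V

148.931 V


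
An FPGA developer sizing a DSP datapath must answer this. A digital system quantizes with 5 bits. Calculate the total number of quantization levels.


Number of quantization levels = 2^N
= 2^5
= 32

32


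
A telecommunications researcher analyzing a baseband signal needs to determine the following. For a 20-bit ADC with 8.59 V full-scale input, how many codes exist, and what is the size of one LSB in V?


Step 1 — number of quantization levels:
L = 2^N = 2^20 = 1048576

Step 2 — LSB step size:
delta = Vfs / L
      = 8.59 / 1048576
      = 8.19e-06 V

Levels = 1048576; step size = 8.19e-06 V


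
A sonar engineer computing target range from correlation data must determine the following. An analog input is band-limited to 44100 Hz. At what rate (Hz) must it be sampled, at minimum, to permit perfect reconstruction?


The Nyquist rate is twice the maximum frequency component.
fs_min = 2 * fmax
      = 2 * 44100
      = 88200 Hz

88200


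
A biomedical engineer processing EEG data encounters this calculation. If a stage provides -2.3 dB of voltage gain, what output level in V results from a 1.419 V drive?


Output voltage from dB gain:
V_out = V_in * 10^(gain_dB / 20)
      = 1.419 * 10^(-2.3 / 20)
      = 1.419 * 0.767361
      = 1.0889 V

1.0889 V


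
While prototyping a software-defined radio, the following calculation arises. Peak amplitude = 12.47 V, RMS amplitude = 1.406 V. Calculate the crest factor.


Crest factor is the ratio of peak to RMS:
CF = V_peak / V_rms
   = 12.47 / 1.406
   = 8.8691

8.8691


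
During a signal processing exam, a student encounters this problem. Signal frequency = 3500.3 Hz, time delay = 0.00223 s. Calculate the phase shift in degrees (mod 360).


Phase shift from frequency and time delay:
phi = 360 * f * t_delay
    = 360 * 3500.3 * 0.00223
    = 2810.04 degrees
    mod 360 = 290.04 degrees

290.04 degrees


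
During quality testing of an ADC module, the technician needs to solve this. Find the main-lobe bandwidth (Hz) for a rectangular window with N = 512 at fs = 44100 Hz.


Main lobe width for a rectangular window:
Width = 2 * fs / N
      = 2 * 44100 / 512
      = 88200 / 512
      = 172.266 Hz

172.266 Hz


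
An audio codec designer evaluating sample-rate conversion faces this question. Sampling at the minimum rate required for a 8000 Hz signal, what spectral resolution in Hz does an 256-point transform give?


Step 1 — Nyquist sampling rate:
fs = 2 * fmax = 2 * 8000 = 16000 Hz

Step 2 — DFT bin spacing:
df = fs / N = 16000 / 256 = 62.5 Hz

62.5 Hz


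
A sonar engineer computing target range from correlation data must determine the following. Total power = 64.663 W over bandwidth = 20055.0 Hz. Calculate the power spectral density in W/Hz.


Power spectral density:
PSD = P / BW
    = 64.663 / 20055.0
    = 0.00322428 W/Hz

0.00322428 W/Hz


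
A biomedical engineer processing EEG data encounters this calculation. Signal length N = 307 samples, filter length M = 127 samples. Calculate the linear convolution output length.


Linear convolution output length:
L = N + M - 1
  = 307 + 127 - 1
  = 433 samples

433


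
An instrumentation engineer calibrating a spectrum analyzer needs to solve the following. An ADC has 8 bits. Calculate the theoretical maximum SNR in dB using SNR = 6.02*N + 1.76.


Theoretical SNR for a full-scale sinusoid:
SNR = 6.02 * N + 1.76
    = 6.02 * 8 + 1.76
    = 48.16 + 1.76
    = 49.92 dB

49.92 dB


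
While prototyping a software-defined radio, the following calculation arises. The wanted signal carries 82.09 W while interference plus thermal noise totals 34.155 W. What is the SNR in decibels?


SNR in decibels:
SNR = 10 * log10(Ps / Pn)
    = 10 * log10(82.09 / 34.155)
    = 10 * log10(2.4035)
    = 10 * 0.3808
    = 3.81 dB

3.81 dB


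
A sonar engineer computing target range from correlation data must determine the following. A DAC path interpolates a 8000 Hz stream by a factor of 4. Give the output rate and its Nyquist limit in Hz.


Step 1 — output sample rate after interpolation by L:
fs_out = L * fs_in = 4 * 8000 = 32000 Hz

Step 2 — Nyquist frequency of the output stream:
f_Nyq = fs_out / 2 = 32000 / 2 = 16000.0 Hz

fs_out = 32000 Hz; f_Nyquist = 16000.0 Hz


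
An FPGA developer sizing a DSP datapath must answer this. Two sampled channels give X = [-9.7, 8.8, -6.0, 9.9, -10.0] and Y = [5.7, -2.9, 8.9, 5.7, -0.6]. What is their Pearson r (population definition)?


Pearson correlation coefficient (population):
r = cov(X,Y) / (std(X) * std(Y))
Mean X = -1.4, Mean Y = 3.36
Cov(X,Y) = -9.652
Std(X) = 8.896516, Std(Y) = 4.39345
r = -0.2469

-0.2469


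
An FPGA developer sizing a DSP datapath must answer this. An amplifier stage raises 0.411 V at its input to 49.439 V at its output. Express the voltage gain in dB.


Voltage gain in dB:
G = 20 * log10(Vout / Vin)
  = 20 * log10(49.439 / 0.411)
  = 20 * log10(120.289538)
  = 20 * 2.080228
  = 41.6 dB

41.6 dB


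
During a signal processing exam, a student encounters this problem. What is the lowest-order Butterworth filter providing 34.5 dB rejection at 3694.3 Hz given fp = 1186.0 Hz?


Butterworth filter order formula:
n = log10(10^(A/10) - 1) / (2 * log10(f_stop/f_pass))
10^(34.5/10) - 1 = 2817.3829
f_stop/f_pass = 3694.3 / 1186.0 = 3.1149
n = 3.4957 -> ceil = 4

4


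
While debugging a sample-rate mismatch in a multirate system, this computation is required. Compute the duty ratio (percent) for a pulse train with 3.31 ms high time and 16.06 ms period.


Duty cycle as a percentage:
DC = (t_on / T) * 100
   = (3.31 / 16.06) * 100
   = 0.206102 * 100
   = 20.61 %

20.61 %


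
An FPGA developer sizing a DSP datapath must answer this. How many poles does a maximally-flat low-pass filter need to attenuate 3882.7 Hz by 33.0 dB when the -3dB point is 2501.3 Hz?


Butterworth filter order formula:
n = log10(10^(A/10) - 1) / (2 * log10(f_stop/f_pass))
10^(33.0/10) - 1 = 1994.2623
f_stop/f_pass = 3882.7 / 2501.3 = 1.5523
n = 8.6396 -> ceil = 9

9


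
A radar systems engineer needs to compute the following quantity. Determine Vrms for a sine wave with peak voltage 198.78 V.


RMS voltage for a sinusoidal waveform:
V_rms = V_peak / sqrt(2)
      = 198.78 / 1.414214
      = 140.559 V

140.559 V


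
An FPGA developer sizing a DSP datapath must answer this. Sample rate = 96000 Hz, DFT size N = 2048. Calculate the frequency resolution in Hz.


DFT frequency resolution:
df = fs / N
   = 96000 / 2048
   = 46.875 Hz

46.875 Hz


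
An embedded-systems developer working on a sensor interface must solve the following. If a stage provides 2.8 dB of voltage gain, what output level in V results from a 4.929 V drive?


Output voltage from dB gain:
V_out = V_in * 10^(gain_dB / 20)
      = 4.929 * 10^(2.8 / 20)
      = 4.929 * 1.380384
      = 6.8039 V

6.8039 V


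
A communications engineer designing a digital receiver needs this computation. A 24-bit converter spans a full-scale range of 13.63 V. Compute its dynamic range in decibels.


Dynamic range from full-scale to LSB:
V_min = V_max / 2^bits = 13.63 / 2^24
DR = 20 * log10(V_max / V_min)
   = 20 * log10(2^24)
   = 20 * 24 * log10(2)
   = 144.49 dB

144.49 dB


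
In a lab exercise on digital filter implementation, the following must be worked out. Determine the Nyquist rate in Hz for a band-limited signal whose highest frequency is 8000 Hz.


The Nyquist rate is twice the maximum frequency component.
fs_min = 2 * fmax
      = 2 * 8000
      = 16000 Hz

16000


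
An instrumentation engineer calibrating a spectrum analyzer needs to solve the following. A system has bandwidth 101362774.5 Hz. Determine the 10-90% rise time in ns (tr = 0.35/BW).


Rise time from bandwidth relationship:
tr = 0.35 / BW
   = 0.35 / 101362774.5
   = 3.452944158e-09 s
   = 3.4529 ns

3.4529 ns


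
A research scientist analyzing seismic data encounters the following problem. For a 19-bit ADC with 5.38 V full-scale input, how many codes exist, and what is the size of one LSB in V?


Step 1 — number of quantization levels:
L = 2^N = 2^19 = 524288

Step 2 — LSB step size:
delta = Vfs / L
      = 5.38 / 524288
      = 1.026e-05 V

Levels = 524288; step size = 1.026e-05 V


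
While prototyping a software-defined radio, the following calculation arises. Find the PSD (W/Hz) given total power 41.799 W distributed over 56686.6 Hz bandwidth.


Power spectral density:
PSD = P / BW
    = 41.799 / 56686.6
    = 0.00073737 W/Hz

0.00073737 W/Hz


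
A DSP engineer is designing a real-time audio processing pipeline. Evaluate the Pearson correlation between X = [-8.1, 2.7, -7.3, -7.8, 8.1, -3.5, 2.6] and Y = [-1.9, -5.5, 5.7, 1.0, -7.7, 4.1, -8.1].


Pearson correlation coefficient (population):
r = cov(X,Y) / (std(X) * std(Y))
Mean X = -1.9, Mean Y = -1.7714
Cov(X,Y) = -24.315714
Std(X) = 5.932718, Std(Y) = 5.169889
r = -0.7928

-0.7928


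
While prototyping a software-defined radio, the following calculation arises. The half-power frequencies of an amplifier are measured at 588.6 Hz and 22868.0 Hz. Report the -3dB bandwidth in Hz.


Bandwidth is the difference of -3dB frequencies:
BW = f_high - f_low
   = 22868.0 - 588.6
   = 22279.4 Hz

22279.4 Hz


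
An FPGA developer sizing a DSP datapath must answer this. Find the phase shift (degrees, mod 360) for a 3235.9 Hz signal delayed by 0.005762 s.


Phase shift from frequency and time delay:
phi = 360 * f * t_delay
    = 360 * 3235.9 * 0.005762
    = 6712.29 degrees
    mod 360 = 232.29 degrees

232.29 degrees


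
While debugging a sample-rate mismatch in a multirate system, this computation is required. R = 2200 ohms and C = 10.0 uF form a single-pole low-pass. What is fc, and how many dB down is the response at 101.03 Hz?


Step 1 — cutoff frequency:
fc = 1 / (2*pi*R*C)
C = 10.0 uF = 1e-05 F
fc = 1 / (2*pi*2200*1e-05)
   = 7.23432 Hz

Step 2 — magnitude at f = 101.03 Hz:
|H(f)| = 1 / sqrt(1 + (f/fc)^2)
f/fc = 101.03 / 7.23432 = 13.965376
|H| = 1 / sqrt(1 + 195.031727) = 0.0714228
|H|_dB = 20*log10(0.0714228) = -22.92 dB

fc = 7.23432 Hz; |H(101.03 Hz)| = -22.92 dB


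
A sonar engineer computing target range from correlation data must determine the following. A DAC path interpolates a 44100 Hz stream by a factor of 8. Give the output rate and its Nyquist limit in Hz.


Step 1 — output sample rate after interpolation by L:
fs_out = L * fs_in = 8 * 44100 = 352800 Hz

Step 2 — Nyquist frequency of the output stream:
f_Nyq = fs_out / 2 = 352800 / 2 = 176400.0 Hz

fs_out = 352800 Hz; f_Nyquist = 176400.0 Hz


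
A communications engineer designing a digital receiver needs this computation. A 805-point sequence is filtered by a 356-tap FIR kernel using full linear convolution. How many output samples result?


Linear convolution output length:
L = N + M - 1
  = 805 + 356 - 1
  = 1160 samples

1160


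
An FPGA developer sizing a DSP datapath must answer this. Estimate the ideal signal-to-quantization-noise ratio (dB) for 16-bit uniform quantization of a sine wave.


Theoretical SNR for a full-scale sinusoid:
SNR = 6.02 * N + 1.76
    = 6.02 * 16 + 1.76
    = 96.32 + 1.76
    = 98.08 dB

98.08 dB


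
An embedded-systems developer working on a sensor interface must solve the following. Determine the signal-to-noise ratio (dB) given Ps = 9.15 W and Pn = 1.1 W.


SNR in decibels:
SNR = 10 * log10(Ps / Pn)
    = 10 * log10(9.15 / 1.1)
    = 10 * log10(8.3182)
    = 10 * 0.92
    = 9.2 dB

9.2 dB


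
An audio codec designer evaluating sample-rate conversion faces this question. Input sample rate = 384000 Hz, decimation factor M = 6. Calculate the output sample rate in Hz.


Decimation reduces the sample rate:
fs_out = fs_in / M
       = 384000 / 6
       = 64000.0 Hz

64000.0 Hz


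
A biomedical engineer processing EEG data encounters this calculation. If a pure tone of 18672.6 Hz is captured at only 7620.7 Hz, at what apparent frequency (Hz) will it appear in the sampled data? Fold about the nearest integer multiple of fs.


Compute the nearest integer multiple of fs to the signal:
n = round(18672.6 / 7620.7) = 2
f_alias = |18672.6 - 2 * 7620.7|
        = |18672.6 - 15241.4|
        = 3431.2 Hz

3431.2


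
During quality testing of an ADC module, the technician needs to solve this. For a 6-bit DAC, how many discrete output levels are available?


Number of quantization levels = 2^N
= 2^6
= 64

64
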